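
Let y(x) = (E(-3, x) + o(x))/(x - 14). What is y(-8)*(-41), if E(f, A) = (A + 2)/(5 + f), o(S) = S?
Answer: -41/2 ≈ -20.500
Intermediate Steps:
E(f, A) = (2 + A)/(5 + f)
y(x) = (1 + 3*x/2)/(-14 + x) (y(x) = ((2 + x)/(5 - 3) + x)/(x - 14) = ((2 + x)/2 + x)/(-14 + x) = ((1 + x/2) + x)/(-14 + x) = (1 + 3*x/2)/(-14 + x))
y(-8)*(-41) = ((2 + 3*(-8))/(2*(-14 - 8)))*(-41) = ((½)*(2 - 24)/(-22))*(-41) = ((½)*(-1/22)*(-22))*(-41) = (½)*(-41) = -41/2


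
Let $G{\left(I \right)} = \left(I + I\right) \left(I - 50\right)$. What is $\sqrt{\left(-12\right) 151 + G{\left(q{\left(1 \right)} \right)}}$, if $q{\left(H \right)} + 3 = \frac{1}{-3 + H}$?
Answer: $\frac{5 i \sqrt{230}}{2} \approx 37.914 i$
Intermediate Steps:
$q{\left(H \right)} = -3 + \frac{1}{-3 + H}$
$G{\left(I \right)} = 2 I \left(-50 + I\right)$
$\sqrt{\left(-12\right) 151 + G{\left(q{\left(1 \right)} \right)}} = \sqrt{\left(-12\right) 151 + 2 \frac{10 - 3}{-3 + 1} \left(-50 + \frac{10 - 3}{-3 + 1}\right)} = \sqrt{-1812 + 2 \frac{10 - 3}{-2} \left(-50 + \frac{10 - 3}{-2}\right)} = \sqrt{-1812 + 2 \left(\left(- \frac{1}{2}\right) 7\right) \left(-50 - \frac{7}{2}\right)} = \sqrt{-1812 + 2 \left(- \frac{7}{2}\right) \left(-50 - \frac{7}{2}\right)} = \sqrt{-1812 + 2 \left(- \frac{7}{2}\right) \left(- \frac{107}{2}\right)} = \sqrt{-1812 + \frac{749}{2}} = \sqrt{- \frac{2875}{2}} = \frac{5 i \sqrt{230}}{2}$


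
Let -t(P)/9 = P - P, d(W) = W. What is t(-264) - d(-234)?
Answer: 234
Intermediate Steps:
t(P) = 0 (t(P) = -9*(P - P) = -9*0 = 0)
t(-264) - d(-234) = 0 - 1*(-234) = 0 + 234 = 234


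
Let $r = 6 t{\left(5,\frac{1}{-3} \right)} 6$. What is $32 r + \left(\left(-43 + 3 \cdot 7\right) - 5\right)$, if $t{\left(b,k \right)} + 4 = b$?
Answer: $1125$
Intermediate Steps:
$t{\left(b,k \right)} = -4 + b$
$r = 36$ ($r = 6 \left(-4 + 5\right) 6 = 6 \cdot 1 \cdot 6 = 6 \cdot 6 = 36$)
$32 r + \left(\left(-43 + 3 \cdot 7\right) - 5\right) = 32 \cdot 36 + \left(\left(-43 + 3 \cdot 7\right) - 5\right) = 1152 + \left(\left(-43 + 21\right) - 5\right) = 1152 - 27 = 1125$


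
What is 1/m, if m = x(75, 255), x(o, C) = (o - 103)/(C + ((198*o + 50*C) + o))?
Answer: -1995/2 ≈ -997.50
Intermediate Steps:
x(o, C) = (-103 + o)/(51*C + 199*o) (x(o, C) = (-103 + o)/(C + ((50*C + 198*o) + o)) = (-103 + o)/(C + (50*C + 199*o)) = (-103 + o)/(51*C + 199*o))
m = -2/1995 (m = (-103 + 75)/(51*255 + 199*75) = -28/(13005 + 14925) = -28/27930 = (1/27930)*(-28) = -2/1995 ≈ -0.0010025)
1/m = 1/(-2/1995) = -1995/2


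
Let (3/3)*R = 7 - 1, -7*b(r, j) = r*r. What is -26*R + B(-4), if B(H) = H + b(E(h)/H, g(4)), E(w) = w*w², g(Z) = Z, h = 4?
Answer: -1376/7 ≈ -196.57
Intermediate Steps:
E(w) = w³
b(r, j) = -r²/7 (b(r, j) = -r*r/7 = -r²/7)
R = 6 (R = 7 - 1 = 6)
B(H) = H - 4096/(7*H²) (B(H) = H - 4096/H²/7 = H - 4096/(7*H²))
-26*R + B(-4) = -26*6 + (-4 - 4096/7/(-4)²) = -156 + (-4 - 4096/7*1/16) = -156 + (-4 - 256/7) = -156 - 284/7 = -1376/7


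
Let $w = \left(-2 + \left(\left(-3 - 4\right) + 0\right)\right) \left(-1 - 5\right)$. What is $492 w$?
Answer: $26568$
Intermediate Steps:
$w = 54$ ($w = \left(-2 + \left(-7 + 0\right)\right) \left(-6\right) = \left(-2 - 7\right) \left(-6\right) = \left(-9\right) \left(-6\right) = 54$)
$492 w = 492 \cdot 54 = 26568$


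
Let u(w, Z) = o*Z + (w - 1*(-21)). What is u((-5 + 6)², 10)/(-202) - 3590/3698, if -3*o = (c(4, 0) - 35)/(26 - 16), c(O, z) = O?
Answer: -1267123/1120494 ≈ -1.1309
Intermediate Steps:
o = 31/30 (o = -(4 - 35)/(3*(26 - 16)) = -(-31)/(3*10) = -⅓*(-31/10) = 31/30 ≈ 1.0333)
u(w, Z) = 21 + w + 31*Z/30 (u(w, Z) = 31*Z/30 + (w - 1*(-21)) = 31*Z/30 + (w + 21) = 31*Z/30 + (21 + w) = 21 + w + 31*Z/30)
u((-5 + 6)², 10)/(-202) - 3590/3698 = (21 + (-5 + 6)² + (31/30)*10)/(-202) - 3590/3698 = (21 + 1² + 31/3)*(-1/202) - 3590*1/3698 = (21 + 1 + 31/3)*(-1/202) - 1795/1849 = (97/3)*(-1/202) - 1795/1849 = -97/606 - 1795/1849 = -1267123/1120494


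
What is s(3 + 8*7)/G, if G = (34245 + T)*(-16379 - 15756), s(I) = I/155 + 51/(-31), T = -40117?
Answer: -49/7311997900 ≈ -6.7013e-9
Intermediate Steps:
s(I) = -51/31 + I/155 (s(I) = I*(1/155) + 51*(-1/31) = I/155 - 51/31 = -51/31 + I/155)
G = 188696720 (G = (34245 - 40117)*(-16379 - 15756) = -5872*(-32135) = 188696720)
s(3 + 8*7)/G = (-51/31 + (3 + 8*7)/155)/188696720 = (-51/31 + (3 + 56)/155)*(1/188696720) = (-51/31 + (1/155)*59)*(1/188696720) = (-51/31 + 59/155)*(1/188696720) = -196/155*1/188696720 = -49/7311997900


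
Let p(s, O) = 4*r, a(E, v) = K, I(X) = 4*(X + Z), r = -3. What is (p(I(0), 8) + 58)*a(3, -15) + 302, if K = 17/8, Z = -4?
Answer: 1599/4 ≈ 399.75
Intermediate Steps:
I(X) = -16 + 4*X (I(X) = 4*(X - 4) = 4*(-4 + X) = -16 + 4*X)
K = 17/8 (K = 17*(⅛) = 17/8 ≈ 2.1250)
a(E, v) = 17/8
p(s, O) = -12 (p(s, O) = 4*(-3) = -12)
(p(I(0), 8) + 58)*a(3, -15) + 302 = (-12 + 58)*(17/8) + 302 = 46*(17/8) + 302 = 391/4 + 302 = 1599/4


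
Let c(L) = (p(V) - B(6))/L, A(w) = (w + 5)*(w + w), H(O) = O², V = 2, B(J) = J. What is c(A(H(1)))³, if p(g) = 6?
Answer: 0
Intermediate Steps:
A(w) = 2*w*(5 + w) (A(w) = (5 + w)*(2*w) = 2*w*(5 + w))
c(L) = 0 (c(L) = (6 - 1*6)/L = (6 - 6)/L = 0/L = 0)
c(A(H(1)))³ = 0³ = 0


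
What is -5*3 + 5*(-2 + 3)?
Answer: -10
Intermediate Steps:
-5*3 + 5*(-2 + 3) = -15 + 5*1 = -15 + 5 = -10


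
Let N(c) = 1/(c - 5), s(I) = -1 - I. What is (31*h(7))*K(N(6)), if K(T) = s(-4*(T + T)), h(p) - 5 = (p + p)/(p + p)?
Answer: 1302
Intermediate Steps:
h(p) = 6 (h(p) = 5 + (p + p)/(p + p) = 5 + (2*p)/((2*p)) = 5 + (2*p)*(1/(2*p)) = 5 + 1 = 6)
N(c) = 1/(-5 + c)
K(T) = -1 + 8*T (K(T) = -1 - (-4)*(T + T) = -1 - (-4)*2*T = -1 - (-8)*T = -1 + 8*T)
(31*h(7))*K(N(6)) = (31*6)*(-1 + 8/(-5 + 6)) = 186*(-1 + 8/1) = 186*(-1 + 8*1) = 186*(-1 + 8) = 186*7 = 1302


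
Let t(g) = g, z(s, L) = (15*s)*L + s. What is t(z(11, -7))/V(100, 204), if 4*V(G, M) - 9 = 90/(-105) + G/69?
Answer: -2210208/4633 ≈ -477.06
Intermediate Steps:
z(s, L) = s + 15*L*s (z(s, L) = 15*L*s + s = s + 15*L*s)
V(G, M) = 57/28 + G/276 (V(G, M) = 9/4 + (90/(-105) + G/69)/4 = 9/4 + (90*(-1/105) + G*(1/69))/4 = 9/4 + (-6/7 + G/69)/4 = 9/4 + (-3/14 + G/276) = 57/28 + G/276)
t(z(11, -7))/V(100, 204) = (11*(1 + 15*(-7)))/(57/28 + (1/276)*100) = (11*(1 - 105))/(57/28 + 25/69) = (11*(-104))/(4633/1932) = -1144*1932/4633 = -2210208/4633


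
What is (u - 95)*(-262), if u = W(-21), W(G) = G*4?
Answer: 46898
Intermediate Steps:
W(G) = 4*G
u = -84 (u = 4*(-21) = -84)
(u - 95)*(-262) = (-84 - 95)*(-262) = -179*(-262) = 46898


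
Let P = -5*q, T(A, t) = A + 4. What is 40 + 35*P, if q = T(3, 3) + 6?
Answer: -2235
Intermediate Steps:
T(A, t) = 4 + A
q = 13 (q = (4 + 3) + 6 = 7 + 6 = 13)
P = -65 (P = -5*13 = -65)
40 + 35*P = 40 + 35*(-65) = 40 - 2275 = -2235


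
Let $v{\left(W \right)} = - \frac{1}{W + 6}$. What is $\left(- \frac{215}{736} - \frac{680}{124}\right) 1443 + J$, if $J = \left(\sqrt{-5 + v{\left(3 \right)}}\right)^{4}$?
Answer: $- \frac{15355147499}{1848096} \approx -8308.6$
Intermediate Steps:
$v{\left(W \right)} = - \frac{1}{6 + W}$
$J = \frac{2116}{81}$ ($J = \left(\sqrt{-5 - \frac{1}{6 + 3}}\right)^{4} = \left(\sqrt{-5 - \frac{1}{9}}\right)^{4} = \left(\sqrt{- \frac{46}{9}}\right)^{4} = \left(\frac{i \sqrt{46}}{3}\right)^{4} = \frac{2116}{81} \approx 26.123$)
$\left(- \frac{215}{736} - \frac{680}{124}\right) 1443 + J = \left(- \frac{215}{736} - \frac{680}{124}\right) 1443 + \frac{2116}{81} = \left(\left(-215\right) \frac{1}{736} - \frac{170}{31}\right) 1443 + \frac{2116}{81} = \left(- \frac{215}{736} - \frac{170}{31}\right) 1443 + \frac{2116}{81} = \left(- \frac{131785}{22816}\right) 1443 + \frac{2116}{81} = - \frac{190165755}{22816} + \frac{2116}{81} = - \frac{15355147499}{1848096}$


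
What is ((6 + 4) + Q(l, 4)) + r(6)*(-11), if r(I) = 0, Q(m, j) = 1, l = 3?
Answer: 11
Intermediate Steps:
((6 + 4) + Q(l, 4)) + r(6)*(-11) = ((6 + 4) + 1) + 0*(-11) = (10 + 1) + 0 = 11 + 0 = 11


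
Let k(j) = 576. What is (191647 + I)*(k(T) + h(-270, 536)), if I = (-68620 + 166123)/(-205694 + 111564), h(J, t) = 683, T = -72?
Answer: 22711899970213/94130 ≈ 2.4128e+8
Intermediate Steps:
I = -97503/94130 (I = 97503/(-94130) = 97503*(-1/94130) = -97503/94130 ≈ -1.0358)
(191647 + I)*(k(T) + h(-270, 536)) = (191647 - 97503/94130)*(576 + 683) = (18039634607/94130)*1259 = 22711899970213/94130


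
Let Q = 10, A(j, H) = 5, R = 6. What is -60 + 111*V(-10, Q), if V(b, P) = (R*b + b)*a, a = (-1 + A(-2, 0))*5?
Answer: -155460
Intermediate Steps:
a = 20 (a = (-1 + 5)*5 = 4*5 = 20)
V(b, P) = 140*b (V(b, P) = (6*b + b)*20 = (7*b)*20 = 140*b)
-60 + 111*V(-10, Q) = -60 + 111*(140*(-10)) = -60 + 111*(-1400) = -60 - 155400 = -155460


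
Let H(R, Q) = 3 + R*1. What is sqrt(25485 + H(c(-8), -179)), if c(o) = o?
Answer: 14*sqrt(130) ≈ 159.62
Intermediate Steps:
H(R, Q) = 3 + R
sqrt(25485 + H(c(-8), -179)) = sqrt(25485 + (3 - 8)) = sqrt(25485 - 5) = sqrt(25480) = 14*sqrt(130)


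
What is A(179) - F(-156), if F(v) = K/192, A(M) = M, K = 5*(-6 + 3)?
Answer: 11461/64 ≈ 179.08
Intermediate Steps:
K = -15 (K = 5*(-3) = -15)
F(v) = -5/64 (F(v) = -15/192 = -15*1/192 = -5/64)
A(179) - F(-156) = 179 - 1*(-5/64) = 179 + 5/64 = 11461/64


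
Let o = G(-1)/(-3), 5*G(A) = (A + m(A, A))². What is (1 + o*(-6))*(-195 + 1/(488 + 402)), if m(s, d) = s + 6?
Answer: -6421313/4450 ≈ -1443.0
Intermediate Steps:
m(s, d) = 6 + s
G(A) = (6 + 2*A)²/5 (G(A) = (A + (6 + A))²/5 = (6 + 2*A)²/5)
o = -16/15 (o = (4*(3 - 1)²/5)/(-3) = ((⅘)*2²)*(-⅓) = ((⅘)*4)*(-⅓) = (16/5)*(-⅓) = -16/15 ≈ -1.0667)
(1 + o*(-6))*(-195 + 1/(488 + 402)) = (1 - 16/15*(-6))*(-195 + 1/(488 + 402)) = (1 + 32/5)*(-195 + 1/890) = 37*(-195 + 1/890)/5 = (37/5)*(-173549/890) = -6421313/4450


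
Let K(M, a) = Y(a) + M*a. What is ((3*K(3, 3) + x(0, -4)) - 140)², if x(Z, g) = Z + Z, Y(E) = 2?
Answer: 11449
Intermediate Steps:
K(M, a) = 2 + M*a
x(Z, g) = 2*Z
((3*K(3, 3) + x(0, -4)) - 140)² = ((3*(2 + 3*3) + 2*0) - 140)² = ((3*(2 + 9) + 0) - 140)² = ((3*11 + 0) - 140)² = ((33 + 0) - 140)² = (33 - 140)² = (-107)² = 11449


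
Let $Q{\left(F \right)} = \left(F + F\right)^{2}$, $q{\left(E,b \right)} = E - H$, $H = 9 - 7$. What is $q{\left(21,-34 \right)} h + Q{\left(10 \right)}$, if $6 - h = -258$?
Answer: $5416$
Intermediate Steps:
$h = 264$ ($h = 6 - -258 = 6 + 258 = 264$)
$H = 2$
$q{\left(E,b \right)} = -2 + E$ ($q{\left(E,b \right)} = E - 2 = -2 + E$)
$Q{\left(F \right)} = 4 F^{2}$ ($Q{\left(F \right)} = \left(2 F\right)^{2} = 4 F^{2}$)
$q{\left(21,-34 \right)} h + Q{\left(10 \right)} = \left(-2 + 21\right) 264 + 4 \cdot 10^{2} = 19 \cdot 264 + 4 \cdot 100 = 5016 + 400 = 5416$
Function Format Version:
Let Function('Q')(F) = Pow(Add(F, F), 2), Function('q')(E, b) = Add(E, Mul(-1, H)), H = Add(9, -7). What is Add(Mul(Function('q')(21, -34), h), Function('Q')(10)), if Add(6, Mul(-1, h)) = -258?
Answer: 5416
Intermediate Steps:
h = 264 (h = Add(6, Mul(-1, -258)) = Add(6, 258) = 264)
H = 2
Function('q')(E, b) = Add(-2, E) (Function('q')(E, b) = Add(E, Mul(-1, 2)) = Add(E, -2) = Add(-2, E))
Function('Q')(F) = Mul(4, Pow(F, 2)) (Function('Q')(F) = Pow(Mul(2, F), 2) = Mul(4, Pow(F, 2)))
Add(Mul(Function('q')(21, -34), h), Function('Q')(10)) = Add(Mul(Add(-2, 21), 264), Mul(4, Pow(10, 2))) = Add(Mul(19, 264), Mul(4, 100)) = Add(5016, 400) = 5416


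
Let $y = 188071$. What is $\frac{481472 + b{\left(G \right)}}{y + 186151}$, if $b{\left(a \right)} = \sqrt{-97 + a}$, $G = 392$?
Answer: $\frac{240736}{187111} + \frac{\sqrt{295}}{374222} \approx 1.2866$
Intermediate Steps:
$\frac{481472 + b{\left(G \right)}}{y + 186151} = \frac{481472 + \sqrt{-97 + 392}}{188071 + 186151} = \frac{481472 + \sqrt{295}}{374222} = \left(481472 + \sqrt{295}\right) \frac{1}{374222} = \frac{240736}{187111} + \frac{\sqrt{295}}{374222}$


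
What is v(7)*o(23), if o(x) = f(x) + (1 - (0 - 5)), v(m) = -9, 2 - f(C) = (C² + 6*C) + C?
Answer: 6138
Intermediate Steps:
f(C) = 2 - C² - 7*C (f(C) = 2 - ((C² + 6*C) + C) = 2 - (C² + 7*C) = 2 + (-C² - 7*C) = 2 - C² - 7*C)
o(x) = 8 - x² - 7*x (o(x) = (2 - x² - 7*x) + (1 - (0 - 5)) = (2 - x² - 7*x) + (1 - 1*(-5)) = (2 - x² - 7*x) + (1 + 5) = (2 - x² - 7*x) + 6 = 8 - x² - 7*x)
v(7)*o(23) = -9*(8 - 1*23² - 7*23) = -9*(8 - 1*529 - 161) = -9*(8 - 529 - 161) = -9*(-682) = 6138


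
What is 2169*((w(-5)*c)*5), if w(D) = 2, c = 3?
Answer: 65070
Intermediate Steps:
2169*((w(-5)*c)*5) = 2169*((2*3)*5) = 2169*(6*5) = 2169*30 = 65070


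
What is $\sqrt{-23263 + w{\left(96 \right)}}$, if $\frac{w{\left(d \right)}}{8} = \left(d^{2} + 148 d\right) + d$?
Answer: $\sqrt{164897} \approx 406.08$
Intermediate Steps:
$w{\left(d \right)} = 8 d^{2} + 1192 d$ ($w{\left(d \right)} = 8 \left(\left(d^{2} + 148 d\right) + d\right) = 8 \left(d^{2} + 149 d\right) = 8 d^{2} + 1192 d$)
$\sqrt{-23263 + w{\left(96 \right)}} = \sqrt{-23263 + 8 \cdot 96 \left(149 + 96\right)} = \sqrt{-23263 + 8 \cdot 96 \cdot 245} = \sqrt{-23263 + 188160} = \sqrt{164897}$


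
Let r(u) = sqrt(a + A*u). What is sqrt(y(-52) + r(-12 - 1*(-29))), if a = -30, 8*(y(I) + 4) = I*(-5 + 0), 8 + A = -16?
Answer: sqrt(114 + 4*I*sqrt(438))/2 ≈ 5.6506 + 1.8519*I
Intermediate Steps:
A = -24 (A = -8 - 16 = -24)
y(I) = -4 - 5*I/8 (y(I) = -4 + (I*(-5 + 0))/8 = -4 + (I*(-5))/8 = -4 + (-5*I)/8 = -4 - 5*I/8)
r(u) = sqrt(-30 - 24*u)
sqrt(y(-52) + r(-12 - 1*(-29))) = sqrt((-4 - 5/8*(-52)) + sqrt(-30 - 24*(-12 - 1*(-29)))) = sqrt((-4 + 65/2) + sqrt(-30 - 24*(-12 + 29))) = sqrt(57/2 + sqrt(-30 - 24*17)) = sqrt(57/2 + sqrt(-30 - 408)) = sqrt(57/2 + sqrt(-438)) = sqrt(57/2 + I*sqrt(438))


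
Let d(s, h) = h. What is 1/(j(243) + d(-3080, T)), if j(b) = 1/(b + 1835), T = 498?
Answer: 2078/1034845 ≈ 0.0020080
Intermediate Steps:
j(b) = 1/(1835 + b)
1/(j(243) + d(-3080, T)) = 1/(1/(1835 + 243) + 498) = 1/(1/2078 + 498) = 1/(1034845/2078) = 2078/1034845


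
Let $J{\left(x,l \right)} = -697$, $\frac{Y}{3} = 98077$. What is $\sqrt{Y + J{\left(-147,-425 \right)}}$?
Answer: $\sqrt{293534} \approx 541.79$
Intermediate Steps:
$Y = 294231$ ($Y = 3 \cdot 98077 = 294231$)
$\sqrt{Y + J{\left(-147,-425 \right)}} = \sqrt{294231 - 697} = \sqrt{293534}$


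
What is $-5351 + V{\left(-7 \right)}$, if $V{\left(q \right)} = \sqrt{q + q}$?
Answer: $-5351 + i \sqrt{14} \approx -5351.0 + 3.7417 i$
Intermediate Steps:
$V{\left(q \right)} = \sqrt{2} \sqrt{q}$ ($V{\left(q \right)} = \sqrt{2 q} = \sqrt{2} \sqrt{q}$)
$-5351 + V{\left(-7 \right)} = -5351 + \sqrt{2} \sqrt{-7} = -5351 + \sqrt{2} i \sqrt{7} = -5351 + i \sqrt{14}$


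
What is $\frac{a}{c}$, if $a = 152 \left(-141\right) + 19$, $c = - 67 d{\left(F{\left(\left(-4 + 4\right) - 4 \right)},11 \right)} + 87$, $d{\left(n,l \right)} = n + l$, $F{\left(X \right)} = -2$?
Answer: $\frac{21413}{516} \approx 41.498$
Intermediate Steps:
$d{\left(n,l \right)} = l + n$
$c = -516$ ($c = - 67 \left(11 - 2\right) + 87 = \left(-67\right) 9 + 87 = -603 + 87 = -516$)
$a = -21413$ ($a = -21432 + 19 = -21413$)
$\frac{a}{c} = - \frac{21413}{-516} = \left(-21413\right) \left(- \frac{1}{516}\right) = \frac{21413}{516}$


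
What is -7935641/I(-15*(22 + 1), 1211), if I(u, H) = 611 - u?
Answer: -7935641/956 ≈ -8300.9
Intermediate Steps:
-7935641/I(-15*(22 + 1), 1211) = -7935641/(611 - (-15)*(22 + 1)) = -7935641/(611 - (-15)*23) = -7935641/(611 - 1*(-345)) = -7935641/(611 + 345) = -7935641/956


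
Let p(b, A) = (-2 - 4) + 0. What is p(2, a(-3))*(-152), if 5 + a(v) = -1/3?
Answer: 912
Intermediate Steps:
a(v) = -16/3 (a(v) = -5 - 1/3 = -5 - 1*⅓ = -5 - ⅓ = -16/3)
p(b, A) = -6 (p(b, A) = -6 + 0 = -6)
p(2, a(-3))*(-152) = -6*(-152) = 912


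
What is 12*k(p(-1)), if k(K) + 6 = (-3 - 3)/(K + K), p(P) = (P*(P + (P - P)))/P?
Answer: -36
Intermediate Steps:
p(P) = P (p(P) = (P*(P + 0))/P = (P*P)/P = P²/P = P)
k(K) = -6 - 3/K (k(K) = -6 + (-3 - 3)/(K + K) = -6 - 6*1/(2*K) = -6 - 3/K)
12*k(p(-1)) = 12*(-6 - 3/(-1)) = 12*(-6 - 3*(-1)) = 12*(-6 + 3) = 12*(-3) = -36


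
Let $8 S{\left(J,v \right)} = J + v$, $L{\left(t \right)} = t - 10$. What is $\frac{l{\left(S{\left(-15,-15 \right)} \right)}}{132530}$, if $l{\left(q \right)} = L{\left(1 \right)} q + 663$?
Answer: $\frac{2787}{530120} \approx 0.0052573$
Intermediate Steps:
$L{\left(t \right)} = -10 + t$
$S{\left(J,v \right)} = \frac{J}{8} + \frac{v}{8}$ ($S{\left(J,v \right)} = \frac{J + v}{8} = \frac{J}{8} + \frac{v}{8}$)
$l{\left(q \right)} = 663 - 9 q$ ($l{\left(q \right)} = \left(-10 + 1\right) q + 663 = - 9 q + 663 = 663 - 9 q$)
$\frac{l{\left(S{\left(-15,-15 \right)} \right)}}{132530} = \frac{663 - 9 \left(\frac{1}{8} \left(-15\right) + \frac{1}{8} \left(-15\right)\right)}{132530} = \left(663 - 9 \left(- \frac{15}{8} - \frac{15}{8}\right)\right) \frac{1}{132530} = \left(663 - - \frac{135}{4}\right) \frac{1}{132530} = \left(663 + \frac{135}{4}\right) \frac{1}{132530} = \frac{2787}{4} \cdot \frac{1}{132530} = \frac{2787}{530120}$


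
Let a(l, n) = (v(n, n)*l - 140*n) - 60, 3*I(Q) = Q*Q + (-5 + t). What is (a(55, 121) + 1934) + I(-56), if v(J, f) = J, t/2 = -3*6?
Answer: -22138/3 ≈ -7379.3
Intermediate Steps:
t = -36 (t = 2*(-3*6) = 2*(-18) = -36)
I(Q) = -41/3 + Q²/3 (I(Q) = (Q*Q + (-5 - 36))/3 = (Q² - 41)/3 = (-41 + Q²)/3 = -41/3 + Q²/3)
a(l, n) = -60 - 140*n + l*n (a(l, n) = (n*l - 140*n) - 60 = (l*n - 140*n) - 60 = (-140*n + l*n) - 60 = -60 - 140*n + l*n)
(a(55, 121) + 1934) + I(-56) = ((-60 - 140*121 + 55*121) + 1934) + (-41/3 + (⅓)*(-56)²) = ((-60 - 16940 + 6655) + 1934) + (-41/3 + (⅓)*3136) = (-10345 + 1934) + (-41/3 + 3136/3) = -8411 + 3095/3 = -22138/3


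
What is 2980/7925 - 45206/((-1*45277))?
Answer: 98636602/71764045 ≈ 1.3745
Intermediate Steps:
2980/7925 - 45206/((-1*45277)) = 2980*(1/7925) - 45206/(-45277) = 596/1585 - 45206*(-1/45277) = 596/1585 + 45206/45277 = 98636602/71764045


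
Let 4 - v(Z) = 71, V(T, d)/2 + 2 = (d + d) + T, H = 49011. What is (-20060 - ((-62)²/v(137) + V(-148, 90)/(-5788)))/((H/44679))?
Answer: -28881007002631/1583855813 ≈ -18235.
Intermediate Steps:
V(T, d) = -4 + 2*T + 4*d (V(T, d) = -4 + 2*((d + d) + T) = -4 + 2*(2*d + T) = -4 + 2*(T + 2*d) = -4 + (2*T + 4*d) = -4 + 2*T + 4*d)
v(Z) = -67 (v(Z) = 4 - 1*71 = 4 - 71 = -67)
(-20060 - ((-62)²/v(137) + V(-148, 90)/(-5788)))/((H/44679)) = (-20060 - ((-62)²/(-67) + (-4 + 2*(-148) + 4*90)/(-5788)))/((49011/44679)) = (-20060 - (3844*(-1/67) + (-4 - 296 + 360)*(-1/5788)))/((49011*(1/44679))) = (-20060 - (-3844/67 + 60*(-1/5788)))/(16337/14893) = (-20060 - (-3844/67 - 15/1447))*(14893/16337) = (-20060 - 1*(-5563273/96949))*(14893/16337) = (-20060 + 5563273/96949)*(14893/16337) = -1939233667/96949*14893/16337 = -28881007002631/1583855813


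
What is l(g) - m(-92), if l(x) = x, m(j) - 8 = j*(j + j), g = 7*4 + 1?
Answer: -16907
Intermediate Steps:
g = 29 (g = 28 + 1 = 29)
m(j) = 8 + 2*j² (m(j) = 8 + j*(j + j) = 8 + j*(2*j) = 8 + 2*j²)
l(g) - m(-92) = 29 - (8 + 2*(-92)²) = 29 - (8 + 2*8464) = 29 - (8 + 16928) = 29 - 1*16936 = 29 - 16936 = -16907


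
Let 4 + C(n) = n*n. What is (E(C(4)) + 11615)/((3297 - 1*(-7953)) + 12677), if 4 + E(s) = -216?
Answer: 11395/23927 ≈ 0.47624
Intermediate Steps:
C(n) = -4 + n² (C(n) = -4 + n*n = -4 + n²)
E(s) = -220 (E(s) = -4 - 216 = -220)
(E(C(4)) + 11615)/((3297 - 1*(-7953)) + 12677) = (-220 + 11615)/((3297 - 1*(-7953)) + 12677) = 11395/((3297 + 7953) + 12677) = 11395/(11250 + 12677) = 11395/23927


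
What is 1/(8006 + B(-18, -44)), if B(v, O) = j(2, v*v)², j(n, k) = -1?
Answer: 1/8007 ≈ 0.00012489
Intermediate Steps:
B(v, O) = 1 (B(v, O) = (-1)² = 1)
1/(8006 + B(-18, -44)) = 1/(8006 + 1) = 1/8007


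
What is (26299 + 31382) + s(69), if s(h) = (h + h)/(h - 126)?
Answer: 1095893/19 ≈ 57679.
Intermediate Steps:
s(h) = 2*h/(-126 + h) (s(h) = (2*h)/(-126 + h) = 2*h/(-126 + h))
(26299 + 31382) + s(69) = (26299 + 31382) + 2*69/(-126 + 69) = 57681 + 2*69/(-57) = 57681 + 2*69*(-1/57) = 57681 - 46/19 = 1095893/19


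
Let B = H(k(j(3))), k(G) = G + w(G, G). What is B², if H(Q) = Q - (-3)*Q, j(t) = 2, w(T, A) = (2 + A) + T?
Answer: 1024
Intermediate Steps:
w(T, A) = 2 + A + T
k(G) = 2 + 3*G (k(G) = G + (2 + G + G) = G + (2 + 2*G) = 2 + 3*G)
H(Q) = 4*Q (H(Q) = Q + 3*Q = 4*Q)
B = 32 (B = 4*(2 + 3*2) = 4*(2 + 6) = 4*8 = 32)
B² = 32² = 1024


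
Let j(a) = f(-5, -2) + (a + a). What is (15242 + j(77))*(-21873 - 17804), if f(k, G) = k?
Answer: -610668707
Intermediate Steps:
j(a) = -5 + 2*a (j(a) = -5 + (a + a) = -5 + 2*a)
(15242 + j(77))*(-21873 - 17804) = (15242 + (-5 + 2*77))*(-21873 - 17804) = (15242 + (-5 + 154))*(-39677) = (15242 + 149)*(-39677) = 15391*(-39677) = -610668707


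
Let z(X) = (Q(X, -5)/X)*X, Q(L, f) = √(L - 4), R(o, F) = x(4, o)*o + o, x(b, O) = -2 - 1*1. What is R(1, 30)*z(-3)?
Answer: -2*I*√7 ≈ -5.2915*I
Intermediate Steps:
x(b, O) = -3 (x(b, O) = -2 - 1 = -3)
R(o, F) = -2*o (R(o, F) = -3*o + o = -2*o)
Q(L, f) = √(-4 + L)
z(X) = √(-4 + X) (z(X) = (√(-4 + X)/X)*X = √(-4 + X))
R(1, 30)*z(-3) = (-2*1)*√(-4 - 3) = -2*I*√7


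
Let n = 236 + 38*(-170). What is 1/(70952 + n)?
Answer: 1/64728 ≈ 1.5449e-5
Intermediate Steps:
n = -6224 (n = 236 - 6460 = -6224)
1/(70952 + n) = 1/(70952 - 6224) = 1/64728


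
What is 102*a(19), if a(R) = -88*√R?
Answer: -8976*√19 ≈ -39126.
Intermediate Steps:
102*a(19) = 102*(-88*√19) = -8976*√19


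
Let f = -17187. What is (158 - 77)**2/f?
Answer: -2187/5729 ≈ -0.38174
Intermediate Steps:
(158 - 77)**2/f = (158 - 77)**2/(-17187) = 81**2*(-1/17187) = 6561*(-1/17187) = -2187/5729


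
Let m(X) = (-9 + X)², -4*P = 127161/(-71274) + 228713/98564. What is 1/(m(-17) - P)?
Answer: 4683367024/3166584073817 ≈ 0.0014790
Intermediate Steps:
P = -627965593/4683367024 (P = -(127161/(-71274) + 228713/98564)/4 = -(127161*(-1/71274) + 228713*(1/98564))/4 = -(-42387/23758 + 228713/98564)/4 = -¼*627965593/1170841756 = -627965593/4683367024 ≈ -0.13408)
1/(m(-17) - P) = 1/((-9 - 17)² - 1*(-627965593/4683367024)) = 1/((-26)² + 627965593/4683367024) = 1/(676 + 627965593/4683367024) = 1/(3166584073817/4683367024) = 4683367024/3166584073817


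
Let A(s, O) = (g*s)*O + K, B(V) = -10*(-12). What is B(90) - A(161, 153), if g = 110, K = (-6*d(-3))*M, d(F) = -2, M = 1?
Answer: -2709522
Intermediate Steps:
B(V) = 120
K = 12 (K = -6*(-2)*1 = 12*1 = 12)
A(s, O) = 12 + 110*O*s (A(s, O) = (110*s)*O + 12 = 110*O*s + 12 = 12 + 110*O*s)
B(90) - A(161, 153) = 120 - (12 + 110*153*161) = 120 - (12 + 2709630) = 120 - 1*2709642 = 120 - 2709642 = -2709522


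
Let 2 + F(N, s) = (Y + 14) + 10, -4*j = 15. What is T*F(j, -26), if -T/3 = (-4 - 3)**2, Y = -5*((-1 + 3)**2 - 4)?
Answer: -3234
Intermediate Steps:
j = -15/4 (j = -1/4*15 = -15/4 ≈ -3.7500)
Y = 0 (Y = -5*(2**2 - 4) = -5*(4 - 4) = -5*0 = 0)
T = -147 (T = -3*(-4 - 3)**2 = -3*(-7)**2 = -3*49 = -147)
F(N, s) = 22 (F(N, s) = -2 + ((0 + 14) + 10) = -2 + (14 + 10) = -2 + 24 = 22)
T*F(j, -26) = -147*22 = -3234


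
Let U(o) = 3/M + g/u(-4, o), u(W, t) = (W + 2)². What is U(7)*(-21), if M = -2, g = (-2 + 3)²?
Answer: 105/4 ≈ 26.250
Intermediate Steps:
u(W, t) = (2 + W)²
g = 1 (g = 1² = 1)
U(o) = -5/4 (U(o) = 3/(-2) + 1/(2 - 4)² = 3*(-½) + 1/(-2)² = -3/2 + 1/4 = -3/2 + 1*(¼) = -3/2 + ¼ = -5/4)
U(7)*(-21) = -5/4*(-21) = 105/4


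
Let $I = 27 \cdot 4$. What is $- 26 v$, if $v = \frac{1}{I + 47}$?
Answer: $- \frac{26}{155} \approx -0.16774$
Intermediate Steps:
$I = 108$
$v = \frac{1}{155}$ ($v = \frac{1}{108 + 47} = \frac{1}{155} \approx 0.0064516$)
$- 26 v = \left(-26\right) \frac{1}{155} = - \frac{26}{155}$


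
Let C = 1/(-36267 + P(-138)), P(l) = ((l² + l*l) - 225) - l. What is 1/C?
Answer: 1734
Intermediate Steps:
P(l) = -225 - l + 2*l² (P(l) = ((l² + l²) - 225) - l = (2*l² - 225) - l = (-225 + 2*l²) - l = -225 - l + 2*l²)
C = 1/1734 (C = 1/(-36267 + (-225 - 1*(-138) + 2*(-138)²)) = 1/(-36267 + (-225 + 138 + 2*19044)) = 1/(-36267 + (-225 + 138 + 38088)) = 1/(-36267 + 38001) = 1/1734 ≈ 0.00057670)
1/C = 1/(1/1734) = 1734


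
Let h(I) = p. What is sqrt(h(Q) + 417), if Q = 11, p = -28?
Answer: sqrt(389) ≈ 19.723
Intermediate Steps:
h(I) = -28
sqrt(h(Q) + 417) = sqrt(-28 + 417) = sqrt(389)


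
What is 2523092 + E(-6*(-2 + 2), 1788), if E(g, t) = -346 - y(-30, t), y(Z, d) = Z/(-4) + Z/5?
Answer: 5045489/2 ≈ 2.5227e+6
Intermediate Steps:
y(Z, d) = -Z/20 (y(Z, d) = Z*(-1/4) + Z*(1/5) = -Z/4 + Z/5 = -Z/20)
E(g, t) = -695/2 (E(g, t) = -346 - (-1)*(-30)/20 = -346 - 1*3/2 = -346 - 3/2 = -695/2)
2523092 + E(-6*(-2 + 2), 1788) = 2523092 - 695/2 = 5045489/2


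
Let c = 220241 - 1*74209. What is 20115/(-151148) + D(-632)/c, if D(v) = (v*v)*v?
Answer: -2384883070309/1379527796 ≈ -1728.8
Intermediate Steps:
c = 146032 (c = 220241 - 74209 = 146032)
D(v) = v³ (D(v) = v²*v = v³)
20115/(-151148) + D(-632)/c = 20115/(-151148) + (-632)³/146032 = 20115*(-1/151148) - 252435968*1/146032 = -20115/151148 - 15777248/9127 = -2384883070309/1379527796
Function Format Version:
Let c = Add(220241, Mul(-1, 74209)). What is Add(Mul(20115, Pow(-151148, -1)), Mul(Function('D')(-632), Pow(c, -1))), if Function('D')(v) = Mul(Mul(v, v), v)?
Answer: Rational(-2384883070309, 1379527796) ≈ -1728.8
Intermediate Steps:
c = 146032 (c = Add(220241, -74209) = 146032)
Function('D')(v) = Pow(v, 3) (Function('D')(v) = Mul(Pow(v, 2), v) = Pow(v, 3))
Add(Mul(20115, Pow(-151148, -1)), Mul(Function('D')(-632), Pow(c, -1))) = Add(Mul(20115, Pow(-151148, -1)), Mul(Pow(-632, 3), Pow(146032, -1))) = Add(Mul(20115, Rational(-1, 151148)), Mul(-252435968, Rational(1, 146032))) = Add(Rational(-20115, 151148), Rational(-15777248, 9127)) = Rational(-2384883070309, 1379527796)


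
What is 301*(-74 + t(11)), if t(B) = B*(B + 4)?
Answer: 27391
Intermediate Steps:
t(B) = B*(4 + B)
301*(-74 + t(11)) = 301*(-74 + 11*(4 + 11)) = 301*(-74 + 11*15) = 301*(-74 + 165) = 301*91 = 27391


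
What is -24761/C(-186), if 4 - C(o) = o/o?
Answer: -24761/3 ≈ -8253.7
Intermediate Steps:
C(o) = 3 (C(o) = 4 - o/o = 4 - 1*1 = 4 - 1 = 3)
-24761/C(-186) = -24761/3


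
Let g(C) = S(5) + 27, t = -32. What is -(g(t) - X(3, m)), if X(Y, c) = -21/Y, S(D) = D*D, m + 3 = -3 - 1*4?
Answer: -59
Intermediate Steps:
m = -10 (m = -3 + (-3 - 1*4) = -3 + (-3 - 4) = -3 - 7 = -10)
S(D) = D²
g(C) = 52 (g(C) = 5² + 27 = 25 + 27 = 52)
-(g(t) - X(3, m)) = -(52 - (-21)/3) = -(52 - 1*(-7)) = -(52 + 7) = -1*59 = -59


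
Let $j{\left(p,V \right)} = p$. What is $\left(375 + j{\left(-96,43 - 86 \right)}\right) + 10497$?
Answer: $10776$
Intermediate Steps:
$\left(375 + j{\left(-96,43 - 86 \right)}\right) + 10497 = \left(375 - 96\right) + 10497 = 279 + 10497 = 10776$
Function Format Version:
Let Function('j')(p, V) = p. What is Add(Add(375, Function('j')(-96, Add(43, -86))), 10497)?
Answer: 10776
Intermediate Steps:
Add(Add(375, Function('j')(-96, Add(43, -86))), 10497) = Add(Add(375, -96), 10497) = Add(279, 10497) = 10776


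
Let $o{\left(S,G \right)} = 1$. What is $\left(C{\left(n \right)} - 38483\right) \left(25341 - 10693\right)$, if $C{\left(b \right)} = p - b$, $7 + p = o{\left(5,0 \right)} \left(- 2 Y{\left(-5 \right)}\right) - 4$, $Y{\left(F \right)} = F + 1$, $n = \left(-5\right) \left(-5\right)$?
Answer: $-564109128$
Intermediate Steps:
$n = 25$
$Y{\left(F \right)} = 1 + F$
$p = -3$ ($p = -7 - \left(4 - - 2 \left(1 - 5\right)\right) = -7 - \left(4 - \left(-2\right) \left(-4\right)\right) = -7 + \left(1 \cdot 8 - 4\right) = -7 + \left(8 - 4\right) = -7 + 4 = -3$)
$C{\left(b \right)} = -3 - b$
$\left(C{\left(n \right)} - 38483\right) \left(25341 - 10693\right) = \left(\left(-3 - 25\right) - 38483\right) \left(25341 - 10693\right) = \left(\left(-3 - 25\right) - 38483\right) 14648 = \left(-28 - 38483\right) 14648 = \left(-38511\right) 14648 = -564109128$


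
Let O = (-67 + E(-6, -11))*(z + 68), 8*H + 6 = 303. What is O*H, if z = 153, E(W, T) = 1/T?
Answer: -2201823/4 ≈ -5.5046e+5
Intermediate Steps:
H = 297/8 (H = -3/4 + (1/8)*303 = -3/4 + 303/8 = 297/8 ≈ 37.125)
O = -163098/11 (O = (-67 + 1/(-11))*(153 + 68) = (-67 - 1/11)*221 = -738/11*221 = -163098/11 ≈ -14827.)
O*H = -163098/11*297/8 = -2201823/4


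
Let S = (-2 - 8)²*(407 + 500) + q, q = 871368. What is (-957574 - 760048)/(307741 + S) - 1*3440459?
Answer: -4368727519953/1269809 ≈ -3.4405e+6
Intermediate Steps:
S = 962068 (S = (-2 - 8)²*(407 + 500) + 871368 = (-10)²*907 + 871368 = 100*907 + 871368 = 90700 + 871368 = 962068)
(-957574 - 760048)/(307741 + S) - 1*3440459 = (-957574 - 760048)/(307741 + 962068) - 1*3440459 = -1717622/1269809 - 3440459 = -4368727519953/1269809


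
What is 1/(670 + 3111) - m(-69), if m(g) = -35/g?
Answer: -132266/260889 ≈ -0.50698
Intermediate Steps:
1/(670 + 3111) - m(-69) = 1/(670 + 3111) - (-35)/(-69) = 1/3781 - (-35)*(-1)/69 = 1/3781 - 1*35/69 = 1/3781 - 35/69 = -132266/260889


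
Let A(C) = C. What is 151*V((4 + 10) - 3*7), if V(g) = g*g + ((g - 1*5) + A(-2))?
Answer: 5285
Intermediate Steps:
V(g) = -7 + g + g**2 (V(g) = g*g + ((g - 1*5) - 2) = g**2 + ((g - 5) - 2) = g**2 + ((-5 + g) - 2) = g**2 + (-7 + g) = -7 + g + g**2)
151*V((4 + 10) - 3*7) = 151*(-7 + ((4 + 10) - 3*7) + ((4 + 10) - 3*7)**2) = 151*(-7 + (14 - 1*21) + (14 - 1*21)**2) = 151*(-7 + (14 - 21) + (14 - 21)**2) = 151*(-7 - 7 + (-7)**2) = 151*(-7 - 7 + 49) = 151*35 = 5285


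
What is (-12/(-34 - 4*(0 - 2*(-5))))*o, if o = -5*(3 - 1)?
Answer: -60/37 ≈ -1.6216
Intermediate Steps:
o = -10 (o = -5*2 = -10)
(-12/(-34 - 4*(0 - 2*(-5))))*o = -12/(-34 - 4*(0 - 2*(-5)))*(-10) = -12/(-34 - 4*(0 + 10))*(-10) = -12/(-34 - 4*10)*(-10) = -12/(-34 - 40)*(-10) = -12/(-74)*(-10) = -12*(-1/74)*(-10) = (6/37)*(-10) = -60/37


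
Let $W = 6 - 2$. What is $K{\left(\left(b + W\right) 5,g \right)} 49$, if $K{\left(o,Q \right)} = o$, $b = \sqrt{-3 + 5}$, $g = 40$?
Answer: $980 + 245 \sqrt{2} \approx 1326.5$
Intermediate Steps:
$b = \sqrt{2} \approx 1.4142$
$W = 4$
$K{\left(\left(b + W\right) 5,g \right)} 49 = \left(\sqrt{2} + 4\right) 5 \cdot 49 = \left(4 + \sqrt{2}\right) 5 \cdot 49 = \left(20 + 5 \sqrt{2}\right) 49 = 980 + 245 \sqrt{2}$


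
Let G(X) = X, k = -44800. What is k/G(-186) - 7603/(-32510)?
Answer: 728931079/3023430 ≈ 241.09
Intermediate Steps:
k/G(-186) - 7603/(-32510) = -44800/(-186) - 7603/(-32510) = -44800*(-1/186) - 7603*(-1/32510) = 22400/93 + 7603/32510 = 728931079/3023430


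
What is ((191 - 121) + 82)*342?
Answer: 51984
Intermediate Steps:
((191 - 121) + 82)*342 = (70 + 82)*342 = 152*342 = 51984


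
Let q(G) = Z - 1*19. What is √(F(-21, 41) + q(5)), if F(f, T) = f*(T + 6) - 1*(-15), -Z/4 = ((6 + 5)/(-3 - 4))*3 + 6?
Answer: I*√48811/7 ≈ 31.562*I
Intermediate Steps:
Z = -36/7 (Z = -4*(((6 + 5)/(-3 - 4))*3 + 6) = -4*((11/(-7))*3 + 6) = -4*((11*(-⅐))*3 + 6) = -4*(-11/7*3 + 6) = -4*(-33/7 + 6) = -4*9/7 = -36/7 ≈ -5.1429)
F(f, T) = 15 + f*(6 + T) (F(f, T) = f*(6 + T) + 15 = 15 + f*(6 + T))
q(G) = -169/7 (q(G) = -36/7 - 1*19 = -36/7 - 19 = -169/7)
√(F(-21, 41) + q(5)) = √((15 + 6*(-21) + 41*(-21)) - 169/7) = √((15 - 126 - 861) - 169/7) = √(-972 - 169/7) = √(-6973/7) = I*√48811/7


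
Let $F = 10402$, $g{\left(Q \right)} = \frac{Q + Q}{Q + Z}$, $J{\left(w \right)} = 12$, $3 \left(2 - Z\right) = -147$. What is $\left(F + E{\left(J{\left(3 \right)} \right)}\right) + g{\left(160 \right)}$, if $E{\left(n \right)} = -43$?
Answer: $\frac{2186069}{211} \approx 10361.0$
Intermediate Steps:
$Z = 51$ ($Z = 2 - -49 = 2 + 49 = 51$)
$g{\left(Q \right)} = \frac{2 Q}{51 + Q}$ ($g{\left(Q \right)} = \frac{Q + Q}{Q + 51} = \frac{2 Q}{51 + Q}$)
$\left(F + E{\left(J{\left(3 \right)} \right)}\right) + g{\left(160 \right)} = \left(10402 - 43\right) + 2 \cdot 160 \frac{1}{51 + 160} = 10359 + 2 \cdot 160 \cdot \frac{1}{211} = 10359 + \frac{320}{211} = \frac{2186069}{211}$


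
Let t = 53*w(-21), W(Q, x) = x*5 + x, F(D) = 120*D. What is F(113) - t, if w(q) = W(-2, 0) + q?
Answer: 14673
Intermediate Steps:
W(Q, x) = 6*x (W(Q, x) = 5*x + x = 6*x)
w(q) = q (w(q) = 6*0 + q = 0 + q = q)
t = -1113 (t = 53*(-21) = -1113)
F(113) - t = 120*113 - 1*(-1113) = 13560 + 1113 = 14673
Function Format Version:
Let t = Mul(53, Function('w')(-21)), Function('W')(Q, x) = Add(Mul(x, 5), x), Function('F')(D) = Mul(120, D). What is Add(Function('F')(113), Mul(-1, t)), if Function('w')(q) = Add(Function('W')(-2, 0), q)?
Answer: 14673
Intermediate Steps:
Function('W')(Q, x) = Mul(6, x) (Function('W')(Q, x) = Add(Mul(5, x), x) = Mul(6, x))
Function('w')(q) = q (Function('w')(q) = Add(Mul(6, 0), q) = Add(0, q) = q)
t = -1113 (t = Mul(53, -21) = -1113)
Add(Function('F')(113), Mul(-1, t)) = Add(Mul(120, 113), Mul(-1, -1113)) = Add(13560, 1113) = 14673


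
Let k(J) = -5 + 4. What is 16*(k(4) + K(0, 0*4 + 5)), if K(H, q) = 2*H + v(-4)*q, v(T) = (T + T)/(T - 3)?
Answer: 528/7 ≈ 75.429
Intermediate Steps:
v(T) = 2*T/(-3 + T) (v(T) = (2*T)/(-3 + T) = 2*T/(-3 + T))
k(J) = -1
K(H, q) = 2*H + 8*q/7 (K(H, q) = 2*H + (2*(-4)/(-3 - 4))*q = 2*H + (2*(-4)/(-7))*q = 2*H + (2*(-4)*(-⅐))*q = 2*H + 8*q/7)
16*(k(4) + K(0, 0*4 + 5)) = 16*(-1 + (2*0 + 8*(0*4 + 5)/7)) = 16*(-1 + (0 + 8*(0 + 5)/7)) = 16*(-1 + (0 + (8/7)*5)) = 16*(-1 + (0 + 40/7)) = 16*(-1 + 40/7) = 16*(33/7) = 528/7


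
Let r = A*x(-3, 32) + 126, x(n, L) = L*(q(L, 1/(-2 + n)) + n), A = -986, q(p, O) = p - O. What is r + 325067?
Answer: -2980627/5 ≈ -5.9613e+5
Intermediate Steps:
x(n, L) = L*(L + n - 1/(-2 + n)) (x(n, L) = L*((L - 1/(-2 + n)) + n) = L*(L + n - 1/(-2 + n)))
r = -4605962/5 (r = -31552*(32 - 3 - 1/(-2 - 3)) + 126 = -31552*(32 - 3 - 1/(-5)) + 126 = -31552*(32 - 3 - 1*(-1/5)) + 126 = -31552*(32 - 3 + 1/5) + 126 = -31552*146/5 + 126 = -986*4672/5 + 126 = -4606592/5 + 126 = -4605962/5 ≈ -9.2119e+5)
r + 325067 = -4605962/5 + 325067 = -2980627/5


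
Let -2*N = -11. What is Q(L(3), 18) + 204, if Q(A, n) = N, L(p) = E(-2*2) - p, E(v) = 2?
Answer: 419/2 ≈ 209.50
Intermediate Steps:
N = 11/2 (N = -1/2*(-11) = 11/2 ≈ 5.5000)
L(p) = 2 - p
Q(A, n) = 11/2
Q(L(3), 18) + 204 = 11/2 + 204 = 419/2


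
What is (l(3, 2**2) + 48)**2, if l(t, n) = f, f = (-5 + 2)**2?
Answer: 3249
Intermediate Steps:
f = 9 (f = (-3)**2 = 9)
l(t, n) = 9
(l(3, 2**2) + 48)**2 = (9 + 48)**2 = 57**2 = 3249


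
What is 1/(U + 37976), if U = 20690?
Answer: 1/58666 ≈ 1.7046e-5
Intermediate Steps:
1/(U + 37976) = 1/(20690 + 37976) = 1/58666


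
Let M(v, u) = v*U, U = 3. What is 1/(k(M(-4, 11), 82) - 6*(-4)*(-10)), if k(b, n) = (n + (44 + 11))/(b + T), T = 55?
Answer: -43/10183 ≈ -0.0042227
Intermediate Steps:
M(v, u) = 3*v (M(v, u) = v*3 = 3*v)
k(b, n) = (55 + n)/(55 + b) (k(b, n) = (n + (44 + 11))/(b + 55) = (n + 55)/(55 + b) = (55 + n)/(55 + b))
1/(k(M(-4, 11), 82) - 6*(-4)*(-10)) = 1/((55 + 82)/(55 + 3*(-4)) - 6*(-4)*(-10)) = 1/(137/(55 - 12) + 24*(-10)) = 1/(137/43 - 240) = 1/(-10183/43) = -43/10183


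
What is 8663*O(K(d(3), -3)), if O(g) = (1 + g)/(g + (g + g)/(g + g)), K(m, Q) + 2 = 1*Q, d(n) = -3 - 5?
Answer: 8663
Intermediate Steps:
d(n) = -8
K(m, Q) = -2 + Q (K(m, Q) = -2 + 1*Q = -2 + Q)
O(g) = 1 (O(g) = (1 + g)/(g + (2*g)/((2*g))) = (1 + g)/(g + (2*g)*(1/(2*g))) = (1 + g)/(g + 1) = (1 + g)/(1 + g) = 1)
8663*O(K(d(3), -3)) = 8663*1 = 8663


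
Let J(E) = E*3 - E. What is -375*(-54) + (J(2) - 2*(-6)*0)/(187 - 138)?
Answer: 992254/49 ≈ 20250.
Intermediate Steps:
J(E) = 2*E (J(E) = 3*E - E = 2*E)
-375*(-54) + (J(2) - 2*(-6)*0)/(187 - 138) = -375*(-54) + (2*2 - 2*(-6)*0)/(187 - 138) = 20250 + (4 + 12*0)/49 = 20250 + (4 + 0)*(1/49) = 20250 + 4*(1/49) = 20250 + 4/49 = 992254/49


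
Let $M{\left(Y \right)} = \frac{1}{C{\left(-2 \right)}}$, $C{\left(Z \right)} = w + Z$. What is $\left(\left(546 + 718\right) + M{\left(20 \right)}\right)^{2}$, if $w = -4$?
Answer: $\frac{57501889}{36} \approx 1.5973 \cdot 10^{6}$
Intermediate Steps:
$C{\left(Z \right)} = -4 + Z$
$M{\left(Y \right)} = - \frac{1}{6}$ ($M{\left(Y \right)} = \frac{1}{-4 - 2} = \frac{1}{-6} = - \frac{1}{6}$)
$\left(\left(546 + 718\right) + M{\left(20 \right)}\right)^{2} = \left(\left(546 + 718\right) - \frac{1}{6}\right)^{2} = \left(1264 - \frac{1}{6}\right)^{2} = \left(\frac{7583}{6}\right)^{2} = \frac{57501889}{36}$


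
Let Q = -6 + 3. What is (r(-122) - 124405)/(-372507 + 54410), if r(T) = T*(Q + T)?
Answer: 109155/318097 ≈ 0.34315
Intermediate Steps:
Q = -3
r(T) = T*(-3 + T)
(r(-122) - 124405)/(-372507 + 54410) = (-122*(-3 - 122) - 124405)/(-372507 + 54410) = (-122*(-125) - 124405)/(-318097) = (15250 - 124405)*(-1/318097) = -109155*(-1/318097) = 109155/318097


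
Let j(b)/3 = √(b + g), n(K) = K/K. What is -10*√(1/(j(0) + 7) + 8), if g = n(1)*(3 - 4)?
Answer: -5*√(27318 - 174*I)/29 ≈ -28.497 + 0.090754*I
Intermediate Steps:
n(K) = 1
g = -1 (g = 1*(3 - 4) = 1*(-1) = -1)
j(b) = 3*√(-1 + b) (j(b) = 3*√(b - 1) = 3*√(-1 + b))
-10*√(1/(j(0) + 7) + 8) = -10*√(1/(3*√(-1 + 0) + 7) + 8) = -10*√(1/(3*√(-1) + 7) + 8) = -10*√(1/(3*I + 7) + 8) = -10*√(1/(7 + 3*I) + 8) = -10*√((7 - 3*I)/58 + 8) = -10*√(8 + (7 - 3*I)/58)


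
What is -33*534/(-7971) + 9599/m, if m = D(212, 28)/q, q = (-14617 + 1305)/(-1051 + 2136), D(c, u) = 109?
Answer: -338821787806/314230105 ≈ -1078.3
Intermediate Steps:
q = -13312/1085 ≈ -12.269
m = -118265/13312 (m = 109/(-13312/1085) = 109*(-1085/13312) = -118265/13312 ≈ -8.8841)
-33*534/(-7971) + 9599/m = -33*534/(-7971) + 9599/(-118265/13312) = -17622*(-1/7971) + 9599*(-13312/118265) = 5874/2657 - 127781888/118265 = -338821787806/314230105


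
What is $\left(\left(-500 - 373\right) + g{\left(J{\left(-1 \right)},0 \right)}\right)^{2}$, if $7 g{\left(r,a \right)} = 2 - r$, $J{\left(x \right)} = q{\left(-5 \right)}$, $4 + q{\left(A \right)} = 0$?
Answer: $\frac{37271025}{49} \approx 7.6063 \cdot 10^{5}$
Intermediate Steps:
$q{\left(A \right)} = -4$ ($q{\left(A \right)} = -4 + 0 = -4$)
$J{\left(x \right)} = -4$
$g{\left(r,a \right)} = \frac{2}{7} - \frac{r}{7}$ ($g{\left(r,a \right)} = \frac{2 - r}{7} = \frac{2}{7} - \frac{r}{7}$)
$\left(\left(-500 - 373\right) + g{\left(J{\left(-1 \right)},0 \right)}\right)^{2} = \left(\left(-500 - 373\right) + \left(\frac{2}{7} - - \frac{4}{7}\right)\right)^{2} = \left(-873 + \left(\frac{2}{7} + \frac{4}{7}\right)\right)^{2} = \left(-873 + \frac{6}{7}\right)^{2} = \left(- \frac{6105}{7}\right)^{2} = \frac{37271025}{49}$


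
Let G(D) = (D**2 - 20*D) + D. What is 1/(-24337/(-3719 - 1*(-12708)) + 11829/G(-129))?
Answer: -57205996/119437041 ≈ -0.47896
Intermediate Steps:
G(D) = D**2 - 19*D
1/(-24337/(-3719 - 1*(-12708)) + 11829/G(-129)) = 1/(-24337/(-3719 - 1*(-12708)) + 11829/((-129*(-19 - 129)))) = 1/(-24337/(-3719 + 12708) + 11829/((-129*(-148)))) = 1/(-24337/8989 + 11829/19092) = 1/(-24337*1/8989 + 11829*(1/19092)) = 1/(-24337/8989 + 3943/6364) = 1/(-119437041/57205996) = -57205996/119437041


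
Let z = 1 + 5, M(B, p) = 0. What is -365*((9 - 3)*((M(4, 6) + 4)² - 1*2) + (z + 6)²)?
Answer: -83220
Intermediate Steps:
z = 6
-365*((9 - 3)*((M(4, 6) + 4)² - 1*2) + (z + 6)²) = -365*((9 - 3)*((0 + 4)² - 1*2) + (6 + 6)²) = -365*(6*(4² - 2) + 12²) = -365*(6*(16 - 2) + 144) = -365*(6*14 + 144) = -365*(84 + 144) = -365*228 = -83220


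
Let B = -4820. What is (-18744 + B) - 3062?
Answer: -26626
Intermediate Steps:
(-18744 + B) - 3062 = (-18744 - 4820) - 3062 = -23564 - 3062 = -26626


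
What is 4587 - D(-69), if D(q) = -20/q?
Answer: 316483/69 ≈ 4586.7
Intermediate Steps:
4587 - D(-69) = 4587 - (-20)/(-69) = 4587 - (-20)*(-1)/69 = 4587 - 1*20/69 = 4587 - 20/69 = 316483/69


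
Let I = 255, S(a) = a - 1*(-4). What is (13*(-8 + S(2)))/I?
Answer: -26/255 ≈ -0.10196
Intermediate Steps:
S(a) = 4 + a (S(a) = a + 4 = 4 + a)
(13*(-8 + S(2)))/I = (13*(-8 + (4 + 2)))/255 = (13*(-8 + 6))*(1/255) = (13*(-2))*(1/255) = -26*1/255 = -26/255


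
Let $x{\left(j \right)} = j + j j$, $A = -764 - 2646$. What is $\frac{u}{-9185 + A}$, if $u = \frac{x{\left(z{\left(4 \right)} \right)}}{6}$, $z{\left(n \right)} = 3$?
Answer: $- \frac{2}{12595} \approx -0.00015879$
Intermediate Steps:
$A = -3410$
$x{\left(j \right)} = j + j^{2}$
$u = 2$ ($u = \frac{3 \left(1 + 3\right)}{6} = 3 \cdot 4 \cdot \frac{1}{6} = 12 \cdot \frac{1}{6} = 2$)
$\frac{u}{-9185 + A} = \frac{1}{-9185 - 3410} \cdot 2 = \frac{1}{-12595} \cdot 2 = \left(- \frac{1}{12595}\right) 2 = - \frac{2}{12595}$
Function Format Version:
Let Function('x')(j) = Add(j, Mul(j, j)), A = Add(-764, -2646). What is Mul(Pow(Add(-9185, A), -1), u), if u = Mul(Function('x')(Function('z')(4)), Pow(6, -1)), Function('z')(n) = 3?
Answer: Rational(-2, 12595) ≈ -0.00015879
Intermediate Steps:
A = -3410
Function('x')(j) = Add(j, Pow(j, 2))
u = 2 (u = Mul(Mul(3, Add(1, 3)), Pow(6, -1)) = Mul(Mul(3, 4), Rational(1, 6)) = Mul(12, Rational(1, 6)) = 2)
Mul(Pow(Add(-9185, A), -1), u) = Mul(Pow(Add(-9185, -3410), -1), 2) = Mul(Pow(-12595, -1), 2) = Mul(Rational(-1, 12595), 2) = Rational(-2, 12595)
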